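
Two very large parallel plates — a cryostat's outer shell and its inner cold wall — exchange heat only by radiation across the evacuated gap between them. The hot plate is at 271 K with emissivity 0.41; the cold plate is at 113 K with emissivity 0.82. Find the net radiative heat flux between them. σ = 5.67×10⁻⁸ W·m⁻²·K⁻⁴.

q ≈ 112 W/m²

For two infinite grey parallel plates, q = σ(T₁⁴ − T₂⁴)/(1/ε₁ + 1/ε₂ − 1).
T₁⁴ − T₂⁴ = 5.394×10⁹ − 1.630×10⁸ = 5.231×10⁹ K⁴.
1/ε₁ + 1/ε₂ − 1 = 2.439 + 1.220 − 1 = 2.659.
q = 5.67×10⁻⁸ × 5.231×10⁹ / 2.659.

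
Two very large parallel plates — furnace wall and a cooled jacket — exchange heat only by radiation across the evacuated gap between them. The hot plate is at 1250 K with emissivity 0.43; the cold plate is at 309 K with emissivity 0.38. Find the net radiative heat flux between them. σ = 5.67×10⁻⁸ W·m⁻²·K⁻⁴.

For two infinite grey parallel plates, q = σ(T₁⁴ − T₂⁴)/(1/ε₁ + 1/ε₂ − 1).
T₁⁴ − T₂⁴ = 2.441×10¹² − 9.117×10⁹ = 2.432×10¹² K⁴.
1/ε₁ + 1/ε₂ − 1 = 2.326 + 2.632 − 1 = 3.957.
q = 5.67×10⁻⁸ × 2.432×10¹² / 3.957.

q ≈ 34900 W/m²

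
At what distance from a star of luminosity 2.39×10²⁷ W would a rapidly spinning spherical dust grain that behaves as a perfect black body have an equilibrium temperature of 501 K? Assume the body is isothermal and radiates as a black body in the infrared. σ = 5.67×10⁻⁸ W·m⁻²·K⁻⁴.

For an isothermal black-emitting sphere, (1−a)S·πr² = σ·4πr²·T⁴ ⇒ S = 4σT⁴/(1−a).
S = 4·5.67×10⁻⁸·(501)⁴/1.00 = 14290 W/m².
Flux falls as S = L/(4πd²), so d = √(L/(4πS)) = √(2.39×10²⁷/(4π·14290)).

d ≈ 1.15×10¹¹ m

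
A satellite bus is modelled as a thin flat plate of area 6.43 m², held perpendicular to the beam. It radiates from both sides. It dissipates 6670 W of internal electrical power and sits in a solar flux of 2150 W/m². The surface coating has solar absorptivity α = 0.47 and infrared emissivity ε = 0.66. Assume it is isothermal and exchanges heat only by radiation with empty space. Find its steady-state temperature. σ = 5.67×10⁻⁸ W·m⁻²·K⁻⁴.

T ≈ 407 K

At steady state, absorbed solar power + internal power = radiated power.
Absorbed: α·S·A_cross = 0.47·2150·6.430 = 6498 W (cross-section A).
Total input = 6498 + 6670 = 13170 W.
Radiated: εσ·A_surf·T⁴ with A_surf = 2A = 12.86 m².
T⁴ = 13170/(0.66·5.67×10⁻⁸·12.86) = 2.736×10¹⁰ K⁴.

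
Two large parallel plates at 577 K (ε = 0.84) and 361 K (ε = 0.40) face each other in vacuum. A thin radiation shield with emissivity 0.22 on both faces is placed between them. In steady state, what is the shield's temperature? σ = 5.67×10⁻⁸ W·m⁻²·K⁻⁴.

T_s ≈ 514 K

In steady state the net flux on the hot side equals that on the cold side.
σ(T₁⁴−T_s⁴)/D₁ = σ(T_s⁴−T₂⁴)/D₂, with D₁ = 1/ε₁+1/ε_s−1 = 4.736, D₂ = 1/ε_s+1/ε₂−1 = 6.045.
Solve for T_s⁴: T_s⁴ = (D₂·T₁⁴ + D₁·T₂⁴)/(D₁+D₂) = 6.961×10¹⁰ K⁴.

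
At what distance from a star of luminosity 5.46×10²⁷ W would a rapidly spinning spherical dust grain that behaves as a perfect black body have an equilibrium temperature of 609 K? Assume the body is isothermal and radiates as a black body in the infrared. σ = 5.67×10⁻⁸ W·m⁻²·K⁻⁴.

For an isothermal black-emitting sphere, (1−a)S·πr² = σ·4πr²·T⁴ ⇒ S = 4σT⁴/(1−a).
S = 4·5.67×10⁻⁸·(609)⁴/1.00 = 31200 W/m².
Flux falls as S = L/(4πd²), so d = √(L/(4πS)) = √(5.46×10²⁷/(4π·31200)).

d ≈ 1.18×10¹¹ m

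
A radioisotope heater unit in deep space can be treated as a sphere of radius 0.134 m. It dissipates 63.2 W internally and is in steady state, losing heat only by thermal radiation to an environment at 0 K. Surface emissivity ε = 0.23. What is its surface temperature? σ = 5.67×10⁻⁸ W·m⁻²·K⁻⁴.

T ≈ 383 K

Steady state: internal power = radiated power, P = εσA T⁴.
Radiating area A = 4πr² = 0.2256 m².
T⁴ = P/(εσA) = 63.2/(0.23·5.67×10⁻⁸·0.2256) = 2.148×10¹⁰ K⁴.
T = (2.148×10¹⁰)^(1/4).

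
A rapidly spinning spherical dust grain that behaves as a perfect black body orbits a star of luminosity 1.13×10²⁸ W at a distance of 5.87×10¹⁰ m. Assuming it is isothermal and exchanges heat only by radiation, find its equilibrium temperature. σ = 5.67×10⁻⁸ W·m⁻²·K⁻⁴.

T ≈ 1040 K

First find the stellar flux at distance d: S = L/(4πd²) = 1.13×10²⁸/(4π·(5.87×10¹⁰)²) = 2.610×10⁵ W/m².
For an isothermal sphere, absorbed (1−a)S·πr² = emitted σ·4πr²·T⁴, so T⁴ = (1−a)S/(4σ).
T⁴ = 1.00·2.610×10⁵/(4·5.67×10⁻⁸) = 1.151×10¹² K⁴.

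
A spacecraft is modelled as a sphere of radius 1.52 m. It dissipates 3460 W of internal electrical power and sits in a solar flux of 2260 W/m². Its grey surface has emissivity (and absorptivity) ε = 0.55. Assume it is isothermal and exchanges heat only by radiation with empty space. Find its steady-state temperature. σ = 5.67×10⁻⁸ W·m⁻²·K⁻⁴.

At steady state, absorbed solar power + internal power = radiated power.
Absorbed: α·S·A_cross = 0.55·2260·7.258 = 9022 W (cross-section πr²).
Total input = 9022 + 3460 = 12480 W.
Radiated: εσ·A_surf·T⁴ with A_surf = 4πr² = 29.03 m².
T⁴ = 12480/(0.55·5.67×10⁻⁸·29.03) = 1.379×10¹⁰ K⁴.

T ≈ 343 K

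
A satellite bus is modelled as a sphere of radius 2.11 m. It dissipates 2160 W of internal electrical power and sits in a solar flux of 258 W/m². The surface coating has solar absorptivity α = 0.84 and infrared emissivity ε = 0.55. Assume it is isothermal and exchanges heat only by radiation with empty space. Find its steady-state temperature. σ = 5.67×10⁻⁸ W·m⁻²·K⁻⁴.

T ≈ 234 K

At steady state, absorbed solar power + internal power = radiated power.
Absorbed: α·S·A_cross = 0.84·258·13.99 = 3031 W (cross-section πr²).
Total input = 3031 + 2160 = 5191 W.
Radiated: εσ·A_surf·T⁴ with A_surf = 4πr² = 55.95 m².
T⁴ = 5191/(0.55·5.67×10⁻⁸·55.95) = 2.975×10⁹ K⁴.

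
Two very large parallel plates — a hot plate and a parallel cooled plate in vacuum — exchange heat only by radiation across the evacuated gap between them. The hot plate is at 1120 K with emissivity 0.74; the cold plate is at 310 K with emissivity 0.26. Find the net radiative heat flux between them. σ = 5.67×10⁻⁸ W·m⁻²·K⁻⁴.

For two infinite grey parallel plates, q = σ(T₁⁴ − T₂⁴)/(1/ε₁ + 1/ε₂ − 1).
T₁⁴ − T₂⁴ = 1.574×10¹² − 9.235×10⁹ = 1.564×10¹² K⁴.
1/ε₁ + 1/ε₂ − 1 = 1.351 + 3.846 − 1 = 4.198.
q = 5.67×10⁻⁸ × 1.564×10¹² / 4.198.

q ≈ 21100 W/m²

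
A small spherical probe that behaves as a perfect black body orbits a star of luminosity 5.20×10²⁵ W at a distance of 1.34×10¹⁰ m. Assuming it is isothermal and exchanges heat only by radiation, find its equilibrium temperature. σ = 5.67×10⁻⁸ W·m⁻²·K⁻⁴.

First find the stellar flux at distance d: S = L/(4πd²) = 5.20×10²⁵/(4π·(1.34×10¹⁰)²) = 23050 W/m².
For an isothermal sphere, absorbed (1−a)S·πr² = emitted σ·4πr²·T⁴, so T⁴ = (1−a)S/(4σ).
T⁴ = 1.00·23050/(4·5.67×10⁻⁸) = 1.016×10¹¹ K⁴.

T ≈ 565 K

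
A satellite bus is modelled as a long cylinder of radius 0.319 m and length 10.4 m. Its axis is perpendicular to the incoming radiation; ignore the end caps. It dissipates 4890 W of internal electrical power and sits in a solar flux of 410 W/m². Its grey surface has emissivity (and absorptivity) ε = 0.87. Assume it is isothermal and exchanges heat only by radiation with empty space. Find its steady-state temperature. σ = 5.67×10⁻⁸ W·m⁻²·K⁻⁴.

T ≈ 290 K

At steady state, absorbed solar power + internal power = radiated power.
Absorbed: α·S·A_cross = 0.87·410·6.635 = 2367 W (cross-section 2rL).
Total input = 2367 + 4890 = 7257 W.
Radiated: εσ·A_surf·T⁴ with A_surf = 2πrL = 20.85 m².
T⁴ = 7257/(0.87·5.67×10⁻⁸·20.85) = 7.057×10⁹ K⁴.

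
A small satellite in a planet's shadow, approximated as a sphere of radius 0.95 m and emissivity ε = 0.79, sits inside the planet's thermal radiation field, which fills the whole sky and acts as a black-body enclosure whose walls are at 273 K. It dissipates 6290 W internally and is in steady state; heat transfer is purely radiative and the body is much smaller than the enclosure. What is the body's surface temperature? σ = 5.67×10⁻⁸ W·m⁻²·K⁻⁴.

For a small grey body in a large enclosure, net radiated power = εσA(T⁴ − T_w⁴).
Steady state: P = εσA(T⁴ − T_w⁴) with A = 4πr² = 11.34 m².
T⁴ = P/(εσA) + T_w⁴ = 6290/(0.79·5.67×10⁻⁸·11.34) + (273)⁴
    = 1.238×10¹⁰ + 5.555×10⁹ = 1.794×10¹⁰ K⁴.

T ≈ 366 K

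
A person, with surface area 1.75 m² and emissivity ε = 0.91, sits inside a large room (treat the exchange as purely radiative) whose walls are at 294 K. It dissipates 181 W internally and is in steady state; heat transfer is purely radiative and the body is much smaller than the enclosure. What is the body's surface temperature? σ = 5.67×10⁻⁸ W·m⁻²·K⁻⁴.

For a small grey body in a large enclosure, net radiated power = εσA(T⁴ − T_w⁴).
Steady state: P = εσA(T⁴ − T_w⁴) with A = 1.75 m².
T⁴ = P/(εσA) + T_w⁴ = 181/(0.91·5.67×10⁻⁸·1.750) + (294)⁴
    = 2.005×10⁹ + 7.471×10⁹ = 9.476×10⁹ K⁴.

T ≈ 312 K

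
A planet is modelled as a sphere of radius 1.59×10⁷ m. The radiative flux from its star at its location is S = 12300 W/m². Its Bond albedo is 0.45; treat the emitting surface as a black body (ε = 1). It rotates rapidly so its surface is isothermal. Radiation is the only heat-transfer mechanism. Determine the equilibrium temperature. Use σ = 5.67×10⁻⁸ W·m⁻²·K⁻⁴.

At equilibrium, absorbed power = emitted power.
Absorbing cross-section = πr² = 7.942×10¹⁴ m²; emitting surface = 4πr² = 3.177×10¹⁵ m² (ratio 4).
(1−a)S·A_cross = εσ·A_surf·T⁴  ⇒  T⁴ = (1−a)S/(4σ).
T⁴ = 0.550·12300/(4·5.67×10⁻⁸) = 2.983×10¹⁰ K⁴.
T = (2.983×10¹⁰)^(1/4).

T ≈ 416 K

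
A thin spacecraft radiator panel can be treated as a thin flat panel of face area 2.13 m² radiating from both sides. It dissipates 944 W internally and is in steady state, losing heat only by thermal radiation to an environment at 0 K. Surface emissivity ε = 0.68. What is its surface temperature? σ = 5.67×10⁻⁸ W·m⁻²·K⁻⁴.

Steady state: internal power = radiated power, P = εσA T⁴.
Radiating area A = 2·2.13 = 4.260 m².
T⁴ = P/(εσA) = 944/(0.68·5.67×10⁻⁸·4.260) = 5.747×10⁹ K⁴.
T = (5.747×10⁹)^(1/4).

T ≈ 275 K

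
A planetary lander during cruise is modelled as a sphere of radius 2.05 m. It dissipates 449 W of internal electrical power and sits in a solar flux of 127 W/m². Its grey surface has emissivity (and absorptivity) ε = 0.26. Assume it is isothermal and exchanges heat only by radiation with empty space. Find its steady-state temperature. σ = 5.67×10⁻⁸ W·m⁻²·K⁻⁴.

At steady state, absorbed solar power + internal power = radiated power.
Absorbed: α·S·A_cross = 0.26·127·13.20 = 435.9 W (cross-section πr²).
Total input = 435.9 + 449 = 884.9 W.
Radiated: εσ·A_surf·T⁴ with A_surf = 4πr² = 52.81 m².
T⁴ = 884.9/(0.26·5.67×10⁻⁸·52.81) = 1.137×10⁹ K⁴.

T ≈ 184 K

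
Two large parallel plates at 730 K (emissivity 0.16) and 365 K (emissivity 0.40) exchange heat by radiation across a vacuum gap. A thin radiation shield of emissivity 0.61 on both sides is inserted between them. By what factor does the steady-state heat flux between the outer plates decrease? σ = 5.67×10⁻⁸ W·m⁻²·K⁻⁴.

Without shield: q₀ = σΔ(T⁴)/(1/ε₁+1/ε₂−1) with denominator 7.750.
With shield the two gaps are in series; the resistances add: (1/ε₁+1/ε_s−1)+(1/ε_s+1/ε₂−1) = 6.889+3.139 = 10.03.
Heat-flux ratio q₀/q = 10.03/7.750.

factor ≈ 1.29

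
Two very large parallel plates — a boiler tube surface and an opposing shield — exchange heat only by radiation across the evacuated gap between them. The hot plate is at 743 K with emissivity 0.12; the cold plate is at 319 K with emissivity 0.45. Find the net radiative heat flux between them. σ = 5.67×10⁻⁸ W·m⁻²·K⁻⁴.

For two infinite grey parallel plates, q = σ(T₁⁴ − T₂⁴)/(1/ε₁ + 1/ε₂ − 1).
T₁⁴ − T₂⁴ = 3.048×10¹¹ − 1.036×10¹⁰ = 2.944×10¹¹ K⁴.
1/ε₁ + 1/ε₂ − 1 = 8.333 + 2.222 − 1 = 9.556.
q = 5.67×10⁻⁸ × 2.944×10¹¹ / 9.556.

q ≈ 1750 W/m²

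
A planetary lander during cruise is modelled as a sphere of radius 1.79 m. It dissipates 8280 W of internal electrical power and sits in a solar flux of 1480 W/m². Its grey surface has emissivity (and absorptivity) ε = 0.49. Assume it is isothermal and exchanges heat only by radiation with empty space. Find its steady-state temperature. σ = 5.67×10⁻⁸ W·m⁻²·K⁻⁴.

At steady state, absorbed solar power + internal power = radiated power.
Absorbed: α·S·A_cross = 0.49·1480·10.07 = 7300 W (cross-section πr²).
Total input = 7300 + 8280 = 15580 W.
Radiated: εσ·A_surf·T⁴ with A_surf = 4πr² = 40.26 m².
T⁴ = 15580/(0.49·5.67×10⁻⁸·40.26) = 1.393×10¹⁰ K⁴.

T ≈ 344 K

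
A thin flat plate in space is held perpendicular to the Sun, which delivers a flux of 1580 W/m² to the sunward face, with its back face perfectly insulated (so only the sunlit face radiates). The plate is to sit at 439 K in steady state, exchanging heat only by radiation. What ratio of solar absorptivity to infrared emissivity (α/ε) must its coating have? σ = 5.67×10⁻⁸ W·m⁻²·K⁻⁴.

Balance: αS·A = εσ·1A·T⁴ ⇒ α/ε = σT⁴/S.
α/ε = 5.67×10⁻⁸·(439)⁴/1580 = 5.67×10⁻⁸·3.714×10¹⁰/1580.

α/ε ≈ 1.33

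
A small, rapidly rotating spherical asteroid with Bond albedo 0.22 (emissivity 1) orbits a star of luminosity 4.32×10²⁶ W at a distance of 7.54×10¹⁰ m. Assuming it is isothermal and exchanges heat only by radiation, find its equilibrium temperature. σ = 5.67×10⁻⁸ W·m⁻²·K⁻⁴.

First find the stellar flux at distance d: S = L/(4πd²) = 4.32×10²⁶/(4π·(7.54×10¹⁰)²) = 6047 W/m².
For an isothermal sphere, absorbed (1−a)S·πr² = emitted σ·4πr²·T⁴, so T⁴ = (1−a)S/(4σ).
T⁴ = 0.780·6047/(4·5.67×10⁻⁸) = 2.080×10¹⁰ K⁴.

T ≈ 380 K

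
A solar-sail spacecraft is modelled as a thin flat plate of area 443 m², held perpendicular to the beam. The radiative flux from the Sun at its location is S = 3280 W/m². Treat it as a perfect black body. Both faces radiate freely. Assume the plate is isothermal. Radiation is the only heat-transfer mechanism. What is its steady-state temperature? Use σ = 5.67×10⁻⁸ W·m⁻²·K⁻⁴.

T ≈ 412 K

At equilibrium, absorbed power = emitted power.
Absorbing cross-section = A = 443.0 m²; emitting surface = 2A = 886.0 m² (ratio 2).
S·A_cross = εσ·A_surf·T⁴  ⇒  T⁴ = S/(2σ).
T⁴ = 1.00·3280/(2·5.67×10⁻⁸) = 2.892×10¹⁰ K⁴.
T = (2.892×10¹⁰)^(1/4).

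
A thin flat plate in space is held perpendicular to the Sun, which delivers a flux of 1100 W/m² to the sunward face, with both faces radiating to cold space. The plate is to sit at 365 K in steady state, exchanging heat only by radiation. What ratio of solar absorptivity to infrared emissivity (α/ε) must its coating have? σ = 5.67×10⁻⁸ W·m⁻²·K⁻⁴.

α/ε ≈ 1.83

Balance: αS·A = εσ·2A·T⁴ ⇒ α/ε = 2σT⁴/S.
α/ε = 2·5.67×10⁻⁸·(365)⁴/1100 = 2·5.67×10⁻⁸·1.775×10¹⁰/1100.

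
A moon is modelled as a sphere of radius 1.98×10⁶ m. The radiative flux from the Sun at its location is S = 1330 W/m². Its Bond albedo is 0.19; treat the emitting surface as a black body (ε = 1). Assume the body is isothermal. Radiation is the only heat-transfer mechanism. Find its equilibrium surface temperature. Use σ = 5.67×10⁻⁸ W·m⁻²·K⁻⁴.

T ≈ 263 K

At equilibrium, absorbed power = emitted power.
Absorbing cross-section = πr² = 1.232×10¹³ m²; emitting surface = 4πr² = 4.927×10¹³ m² (ratio 4).
(1−a)S·A_cross = εσ·A_surf·T⁴  ⇒  T⁴ = (1−a)S/(4σ).
T⁴ = 0.810·1330/(4·5.67×10⁻⁸) = 4.750×10⁹ K⁴.
T = (4.750×10⁹)^(1/4).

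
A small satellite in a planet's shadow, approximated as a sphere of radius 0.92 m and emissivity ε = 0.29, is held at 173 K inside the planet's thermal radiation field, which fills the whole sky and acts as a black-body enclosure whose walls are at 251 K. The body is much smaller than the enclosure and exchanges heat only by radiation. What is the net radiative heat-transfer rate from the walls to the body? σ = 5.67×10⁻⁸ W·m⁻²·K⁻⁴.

For a small grey body in a large enclosure: P_net = εσA(T_body⁴ − T_wall⁴).
A = 4πr² = 10.64 m²; T_body⁴ − T_wall⁴ = 8.957×10⁸ − 3.969×10⁹ = -3.073×10⁹ K⁴.
|P_net| = 0.29·5.67×10⁻⁸·10.64·3.073×10⁹.

P_net ≈ 538 W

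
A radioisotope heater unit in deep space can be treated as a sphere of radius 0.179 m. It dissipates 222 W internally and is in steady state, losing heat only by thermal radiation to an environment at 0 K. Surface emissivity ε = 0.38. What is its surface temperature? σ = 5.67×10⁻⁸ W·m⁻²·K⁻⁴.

Steady state: internal power = radiated power, P = εσA T⁴.
Radiating area A = 4πr² = 0.4026 m².
T⁴ = P/(εσA) = 222/(0.38·5.67×10⁻⁸·0.4026) = 2.559×10¹⁰ K⁴.
T = (2.559×10¹⁰)^(1/4).

T ≈ 400 K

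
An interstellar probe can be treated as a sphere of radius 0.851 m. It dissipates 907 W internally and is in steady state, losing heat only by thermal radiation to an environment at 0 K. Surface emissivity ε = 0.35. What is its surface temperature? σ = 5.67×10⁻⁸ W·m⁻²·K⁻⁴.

T ≈ 266 K

Steady state: internal power = radiated power, P = εσA T⁴.
Radiating area A = 4πr² = 9.101 m².
T⁴ = P/(εσA) = 907/(0.35·5.67×10⁻⁸·9.101) = 5.022×10⁹ K⁴.
T = (5.022×10⁹)^(1/4).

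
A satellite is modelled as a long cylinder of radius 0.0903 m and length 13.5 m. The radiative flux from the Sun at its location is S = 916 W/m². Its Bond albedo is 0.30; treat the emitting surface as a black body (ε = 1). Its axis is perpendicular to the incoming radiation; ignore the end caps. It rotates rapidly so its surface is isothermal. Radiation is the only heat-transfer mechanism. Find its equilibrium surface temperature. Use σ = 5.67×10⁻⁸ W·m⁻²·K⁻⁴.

At equilibrium, absorbed power = emitted power.
Absorbing cross-section = 2rL = 2.438 m²; emitting surface = 2πrL = 7.660 m² (ratio π).
(1−a)S·A_cross = εσ·A_surf·T⁴  ⇒  T⁴ = (1−a)S/(πσ).
T⁴ = 0.700·916/(π·5.67×10⁻⁸) = 3.600×10⁹ K⁴.
T = (3.600×10⁹)^(1/4).

T ≈ 245 K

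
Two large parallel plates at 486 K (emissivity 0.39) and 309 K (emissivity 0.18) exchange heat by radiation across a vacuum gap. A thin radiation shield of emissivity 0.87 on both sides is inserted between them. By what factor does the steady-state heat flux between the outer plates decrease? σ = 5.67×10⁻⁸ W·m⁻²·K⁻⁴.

Without shield: q₀ = σΔ(T⁴)/(1/ε₁+1/ε₂−1) with denominator 7.120.
With shield the two gaps are in series; the resistances add: (1/ε₁+1/ε_s−1)+(1/ε_s+1/ε₂−1) = 2.714+5.705 = 8.419.
Heat-flux ratio q₀/q = 8.419/7.120.

factor ≈ 1.18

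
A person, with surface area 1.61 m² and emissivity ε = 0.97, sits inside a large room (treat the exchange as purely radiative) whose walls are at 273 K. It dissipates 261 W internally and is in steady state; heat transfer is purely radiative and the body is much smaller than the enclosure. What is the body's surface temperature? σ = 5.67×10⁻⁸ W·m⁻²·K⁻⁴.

For a small grey body in a large enclosure, net radiated power = εσA(T⁴ − T_w⁴).
Steady state: P = εσA(T⁴ − T_w⁴) with A = 1.61 m².
T⁴ = P/(εσA) + T_w⁴ = 261/(0.97·5.67×10⁻⁸·1.610) + (273)⁴
    = 2.948×10⁹ + 5.555×10⁹ = 8.502×10⁹ K⁴.

T ≈ 304 K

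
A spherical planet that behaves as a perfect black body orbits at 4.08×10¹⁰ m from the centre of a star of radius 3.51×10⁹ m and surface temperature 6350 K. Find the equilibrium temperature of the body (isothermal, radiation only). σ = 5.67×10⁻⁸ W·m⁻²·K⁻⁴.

The star's surface emits σT_*⁴; at distance d the flux is S = σT_*⁴(R_*/d)².
S = 5.67×10⁻⁸·(6350)⁴·(3.51×10⁹/4.08×10¹⁰)² = 6.823×10⁵ W/m².
For an isothermal sphere T⁴ = (1−a)S/(4σ) = 3.008×10¹² K⁴.

T ≈ 1320 K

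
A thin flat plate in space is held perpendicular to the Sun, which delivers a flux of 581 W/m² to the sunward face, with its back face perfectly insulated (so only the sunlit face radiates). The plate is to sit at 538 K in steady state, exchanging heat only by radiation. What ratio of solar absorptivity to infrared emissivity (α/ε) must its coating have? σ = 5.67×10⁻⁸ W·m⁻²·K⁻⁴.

α/ε ≈ 8.18

Balance: αS·A = εσ·1A·T⁴ ⇒ α/ε = σT⁴/S.
α/ε = 5.67×10⁻⁸·(538)⁴/581 = 5.67×10⁻⁸·8.378×10¹⁰/581.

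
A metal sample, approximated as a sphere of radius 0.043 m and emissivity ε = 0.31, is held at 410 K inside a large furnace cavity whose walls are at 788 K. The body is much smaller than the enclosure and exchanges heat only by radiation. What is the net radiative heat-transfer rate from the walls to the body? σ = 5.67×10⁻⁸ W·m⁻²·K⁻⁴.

P_net ≈ 146 W

For a small grey body in a large enclosure: P_net = εσA(T_body⁴ − T_wall⁴).
A = 4πr² = 0.02324 m²; T_body⁴ − T_wall⁴ = 2.826×10¹⁰ − 3.856×10¹¹ = -3.573×10¹¹ K⁴.
|P_net| = 0.31·5.67×10⁻⁸·0.02324·3.573×10¹¹.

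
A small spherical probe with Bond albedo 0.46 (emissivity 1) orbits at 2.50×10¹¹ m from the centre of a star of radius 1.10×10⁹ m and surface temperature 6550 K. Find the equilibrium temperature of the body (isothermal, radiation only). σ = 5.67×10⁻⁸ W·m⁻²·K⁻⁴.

The star's surface emits σT_*⁴; at distance d the flux is S = σT_*⁴(R_*/d)².
S = 5.67×10⁻⁸·(6550)⁴·(1.10×10⁹/2.50×10¹¹)² = 2020 W/m².
For an isothermal sphere T⁴ = (1−a)S/(4σ) = 4.811×10⁹ K⁴.

T ≈ 263 K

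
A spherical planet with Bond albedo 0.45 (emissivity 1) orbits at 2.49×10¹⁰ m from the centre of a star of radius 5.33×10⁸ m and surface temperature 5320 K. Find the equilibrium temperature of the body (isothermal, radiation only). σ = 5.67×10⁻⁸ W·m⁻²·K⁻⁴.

The star's surface emits σT_*⁴; at distance d the flux is S = σT_*⁴(R_*/d)².
S = 5.67×10⁻⁸·(5320)⁴·(5.33×10⁸/2.49×10¹⁰)² = 20810 W/m².
For an isothermal sphere T⁴ = (1−a)S/(4σ) = 5.047×10¹⁰ K⁴.

T ≈ 474 K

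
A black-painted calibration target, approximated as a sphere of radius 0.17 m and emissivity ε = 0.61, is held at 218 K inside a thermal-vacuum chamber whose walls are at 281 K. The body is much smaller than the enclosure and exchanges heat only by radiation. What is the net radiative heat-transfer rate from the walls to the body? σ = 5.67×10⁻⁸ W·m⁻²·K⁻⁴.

For a small grey body in a large enclosure: P_net = εσA(T_body⁴ − T_wall⁴).
A = 4πr² = 0.3632 m²; T_body⁴ − T_wall⁴ = 2.259×10⁹ − 6.235×10⁹ = -3.976×10⁹ K⁴.
|P_net| = 0.61·5.67×10⁻⁸·0.3632·3.976×10⁹.

P_net ≈ 49.9 W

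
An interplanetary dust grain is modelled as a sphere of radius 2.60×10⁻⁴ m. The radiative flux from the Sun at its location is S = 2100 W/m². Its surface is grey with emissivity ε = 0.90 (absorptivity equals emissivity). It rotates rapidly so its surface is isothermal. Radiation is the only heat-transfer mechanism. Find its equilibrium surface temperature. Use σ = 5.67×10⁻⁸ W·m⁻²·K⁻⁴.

T ≈ 310 K

At equilibrium, absorbed power = emitted power.
Absorbing cross-section = πr² = 2.124×10⁻⁷ m²; emitting surface = 4πr² = 8.495×10⁻⁷ m² (ratio 4).
εS·A_cross = εσ·A_surf·T⁴  ⇒  T⁴ = S/(4σ)   (ε cancels).
T⁴ = 2100/(4·5.67×10⁻⁸) = 9.259×10⁹ K⁴.
T = (9.259×10⁹)^(1/4).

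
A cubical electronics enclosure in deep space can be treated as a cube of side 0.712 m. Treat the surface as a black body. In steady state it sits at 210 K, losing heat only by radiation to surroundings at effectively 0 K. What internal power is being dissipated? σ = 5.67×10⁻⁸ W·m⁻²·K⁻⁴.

P ≈ 335 W

Steady state: P = εσA T⁴.
A = 6L² = 3.042 m²; T⁴ = (210)⁴ = 1.945×10⁹ K⁴.
P = 1.0 × 5.67×10⁻⁸ × 3.042 × 1.945×10⁹.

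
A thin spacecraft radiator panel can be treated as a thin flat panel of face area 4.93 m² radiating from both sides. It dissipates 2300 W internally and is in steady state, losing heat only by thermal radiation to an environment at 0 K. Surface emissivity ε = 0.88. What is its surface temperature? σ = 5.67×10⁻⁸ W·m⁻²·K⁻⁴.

Steady state: internal power = radiated power, P = εσA T⁴.
Radiating area A = 2·4.93 = 9.860 m².
T⁴ = P/(εσA) = 2300/(0.88·5.67×10⁻⁸·9.860) = 4.675×10⁹ K⁴.
T = (4.675×10⁹)^(1/4).

T ≈ 261 K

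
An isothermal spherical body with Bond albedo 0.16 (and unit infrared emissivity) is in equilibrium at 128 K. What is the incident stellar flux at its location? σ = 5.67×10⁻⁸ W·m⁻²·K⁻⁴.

S ≈ 72.5 W/m²

(1−a)S·πr² = σ·4πr²·T⁴ ⇒ S = 4σT⁴/(1−a).
S = 4·5.67×10⁻⁸·2.684×10⁸/0.840.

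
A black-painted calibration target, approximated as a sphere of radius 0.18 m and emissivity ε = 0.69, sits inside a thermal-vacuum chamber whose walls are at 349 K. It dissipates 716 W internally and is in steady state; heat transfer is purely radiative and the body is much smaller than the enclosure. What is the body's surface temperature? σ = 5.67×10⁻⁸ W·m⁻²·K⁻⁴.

For a small grey body in a large enclosure, net radiated power = εσA(T⁴ − T_w⁴).
Steady state: P = εσA(T⁴ − T_w⁴) with A = 4πr² = 0.4072 m².
T⁴ = P/(εσA) + T_w⁴ = 716/(0.69·5.67×10⁻⁸·0.4072) + (349)⁴
    = 4.495×10¹⁰ + 1.484×10¹⁰ = 5.979×10¹⁰ K⁴.

T ≈ 494 K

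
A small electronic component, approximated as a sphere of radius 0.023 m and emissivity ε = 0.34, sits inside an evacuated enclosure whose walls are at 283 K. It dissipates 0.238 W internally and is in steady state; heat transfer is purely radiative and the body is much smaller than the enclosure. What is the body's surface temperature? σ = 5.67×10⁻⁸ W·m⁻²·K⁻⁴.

T ≈ 302 K

For a small grey body in a large enclosure, net radiated power = εσA(T⁴ − T_w⁴).
Steady state: P = εσA(T⁴ − T_w⁴) with A = 4πr² = 0.006648 m².
T⁴ = P/(εσA) + T_w⁴ = 0.238/(0.34·5.67×10⁻⁸·0.006648) + (283)⁴
    = 1.857×10⁹ + 6.414×10⁹ = 8.271×10⁹ K⁴.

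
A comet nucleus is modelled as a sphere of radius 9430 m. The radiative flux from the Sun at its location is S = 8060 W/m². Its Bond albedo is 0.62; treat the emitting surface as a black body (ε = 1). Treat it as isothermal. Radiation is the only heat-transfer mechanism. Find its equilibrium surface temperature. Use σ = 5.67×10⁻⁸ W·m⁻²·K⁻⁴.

T ≈ 341 K

At equilibrium, absorbed power = emitted power.
Absorbing cross-section = πr² = 2.794×10⁸ m²; emitting surface = 4πr² = 1.117×10⁹ m² (ratio 4).
(1−a)S·A_cross = εσ·A_surf·T⁴  ⇒  T⁴ = (1−a)S/(4σ).
T⁴ = 0.380·8060/(4·5.67×10⁻⁸) = 1.350×10¹⁰ K⁴.
T = (1.350×10¹⁰)^(1/4).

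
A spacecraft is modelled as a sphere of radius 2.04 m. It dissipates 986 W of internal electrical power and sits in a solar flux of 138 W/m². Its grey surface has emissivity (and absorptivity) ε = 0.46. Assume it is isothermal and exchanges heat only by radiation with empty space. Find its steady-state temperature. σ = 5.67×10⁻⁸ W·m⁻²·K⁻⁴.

T ≈ 191 K

At steady state, absorbed solar power + internal power = radiated power.
Absorbed: α·S·A_cross = 0.46·138·13.07 = 829.9 W (cross-section πr²).
Total input = 829.9 + 986 = 1816 W.
Radiated: εσ·A_surf·T⁴ with A_surf = 4πr² = 52.30 m².
T⁴ = 1816/(0.46·5.67×10⁻⁸·52.30) = 1.331×10⁹ K⁴.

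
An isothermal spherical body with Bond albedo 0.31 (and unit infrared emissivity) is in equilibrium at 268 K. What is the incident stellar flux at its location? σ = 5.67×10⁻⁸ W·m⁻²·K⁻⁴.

(1−a)S·πr² = σ·4πr²·T⁴ ⇒ S = 4σT⁴/(1−a).
S = 4·5.67×10⁻⁸·5.159×10⁹/0.690.

S ≈ 1700 W/m²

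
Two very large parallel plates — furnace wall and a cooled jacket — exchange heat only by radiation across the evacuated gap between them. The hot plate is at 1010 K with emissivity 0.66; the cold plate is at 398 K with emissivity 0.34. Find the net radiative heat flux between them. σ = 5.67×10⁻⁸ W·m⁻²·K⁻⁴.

For two infinite grey parallel plates, q = σ(T₁⁴ − T₂⁴)/(1/ε₁ + 1/ε₂ − 1).
T₁⁴ − T₂⁴ = 1.041×10¹² − 2.509×10¹⁰ = 1.016×10¹² K⁴.
1/ε₁ + 1/ε₂ − 1 = 1.515 + 2.941 − 1 = 3.456.
q = 5.67×10⁻⁸ × 1.016×10¹² / 3.456.

q ≈ 16700 W/m²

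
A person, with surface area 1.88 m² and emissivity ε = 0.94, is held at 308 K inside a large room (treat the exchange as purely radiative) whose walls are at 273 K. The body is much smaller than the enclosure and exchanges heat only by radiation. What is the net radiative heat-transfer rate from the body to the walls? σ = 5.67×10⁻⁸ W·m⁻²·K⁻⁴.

P_net ≈ 345 W

For a small grey body in a large enclosure: P_net = εσA(T_body⁴ − T_wall⁴).
A = 1.88 m²; T_body⁴ − T_wall⁴ = 8.999×10⁹ − 5.555×10⁹ = 3.445×10⁹ K⁴.
|P_net| = 0.94·5.67×10⁻⁸·1.880·3.445×10⁹.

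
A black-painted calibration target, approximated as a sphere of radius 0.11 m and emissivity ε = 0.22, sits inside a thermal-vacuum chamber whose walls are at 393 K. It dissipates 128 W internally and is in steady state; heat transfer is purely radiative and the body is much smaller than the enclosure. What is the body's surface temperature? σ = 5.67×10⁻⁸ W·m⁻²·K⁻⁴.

T ≈ 550 K

For a small grey body in a large enclosure, net radiated power = εσA(T⁴ − T_w⁴).
Steady state: P = εσA(T⁴ − T_w⁴) with A = 4πr² = 0.1521 m².
T⁴ = P/(εσA) + T_w⁴ = 128/(0.22·5.67×10⁻⁸·0.1521) + (393)⁴
    = 6.749×10¹⁰ + 2.385×10¹⁰ = 9.134×10¹⁰ K⁴.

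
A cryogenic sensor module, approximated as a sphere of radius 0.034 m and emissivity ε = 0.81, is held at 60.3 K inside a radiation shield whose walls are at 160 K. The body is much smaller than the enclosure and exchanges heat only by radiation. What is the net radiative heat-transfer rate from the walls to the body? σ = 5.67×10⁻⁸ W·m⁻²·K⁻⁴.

For a small grey body in a large enclosure: P_net = εσA(T_body⁴ − T_wall⁴).
A = 4πr² = 0.01453 m²; T_body⁴ − T_wall⁴ = 1.322×10⁷ − 6.554×10⁸ = -6.421×10⁸ K⁴.
|P_net| = 0.81·5.67×10⁻⁸·0.01453·6.421×10⁸.

P_net ≈ 0.428 W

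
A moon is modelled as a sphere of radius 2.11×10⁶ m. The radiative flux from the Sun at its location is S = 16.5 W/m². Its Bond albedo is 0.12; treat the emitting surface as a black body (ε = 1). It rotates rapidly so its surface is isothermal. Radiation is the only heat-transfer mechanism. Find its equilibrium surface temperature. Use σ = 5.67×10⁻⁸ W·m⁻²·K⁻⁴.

At equilibrium, absorbed power = emitted power.
Absorbing cross-section = πr² = 1.399×10¹³ m²; emitting surface = 4πr² = 5.595×10¹³ m² (ratio 4).
(1−a)S·A_cross = εσ·A_surf·T⁴  ⇒  T⁴ = (1−a)S/(4σ).
T⁴ = 0.880·16.5/(4·5.67×10⁻⁸) = 6.402×10⁷ K⁴.
T = (6.402×10⁷)^(1/4).

T ≈ 89.5 K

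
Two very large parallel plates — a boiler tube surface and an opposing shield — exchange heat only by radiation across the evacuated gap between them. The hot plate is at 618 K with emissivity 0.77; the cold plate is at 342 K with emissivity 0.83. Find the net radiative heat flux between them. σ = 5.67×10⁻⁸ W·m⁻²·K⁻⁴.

q ≈ 4980 W/m²

For two infinite grey parallel plates, q = σ(T₁⁴ − T₂⁴)/(1/ε₁ + 1/ε₂ − 1).
T₁⁴ − T₂⁴ = 1.459×10¹¹ − 1.368×10¹⁰ = 1.322×10¹¹ K⁴.
1/ε₁ + 1/ε₂ − 1 = 1.299 + 1.205 − 1 = 1.504.
q = 5.67×10⁻⁸ × 1.322×10¹¹ / 1.504.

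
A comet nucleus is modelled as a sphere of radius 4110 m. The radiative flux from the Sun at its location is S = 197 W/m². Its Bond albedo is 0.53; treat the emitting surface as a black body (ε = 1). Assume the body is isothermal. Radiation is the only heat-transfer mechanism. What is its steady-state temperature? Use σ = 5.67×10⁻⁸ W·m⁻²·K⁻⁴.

T ≈ 142 K

At equilibrium, absorbed power = emitted power.
Absorbing cross-section = πr² = 5.307×10⁷ m²; emitting surface = 4πr² = 2.123×10⁸ m² (ratio 4).
(1−a)S·A_cross = εσ·A_surf·T⁴  ⇒  T⁴ = (1−a)S/(4σ).
T⁴ = 0.470·197/(4·5.67×10⁻⁸) = 4.082×10⁸ K⁴.
T = (4.082×10⁸)^(1/4).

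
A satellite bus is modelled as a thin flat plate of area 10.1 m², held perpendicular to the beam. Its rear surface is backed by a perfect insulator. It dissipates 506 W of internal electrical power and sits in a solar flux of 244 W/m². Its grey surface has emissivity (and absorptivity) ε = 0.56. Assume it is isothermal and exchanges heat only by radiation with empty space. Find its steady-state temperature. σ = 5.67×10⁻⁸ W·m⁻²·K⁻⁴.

T ≈ 277 K

At steady state, absorbed solar power + internal power = radiated power.
Absorbed: α·S·A_cross = 0.56·244·10.10 = 1380 W (cross-section A).
Total input = 1380 + 506 = 1886 W.
Radiated: εσ·A_surf·T⁴ with A_surf = A = 10.10 m².
T⁴ = 1886/(0.56·5.67×10⁻⁸·10.10) = 5.881×10⁹ K⁴.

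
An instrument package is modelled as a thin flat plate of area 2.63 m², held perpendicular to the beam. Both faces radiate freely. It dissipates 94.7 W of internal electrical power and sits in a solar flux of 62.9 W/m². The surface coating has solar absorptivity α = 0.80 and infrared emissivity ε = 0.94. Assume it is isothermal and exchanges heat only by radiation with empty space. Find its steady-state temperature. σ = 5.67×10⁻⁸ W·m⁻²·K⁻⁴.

T ≈ 169 K

At steady state, absorbed solar power + internal power = radiated power.
Absorbed: α·S·A_cross = 0.80·62.9·2.630 = 132.3 W (cross-section A).
Total input = 132.3 + 94.7 = 227.0 W.
Radiated: εσ·A_surf·T⁴ with A_surf = 2A = 5.260 m².
T⁴ = 227.0/(0.94·5.67×10⁻⁸·5.260) = 8.099×10⁸ K⁴.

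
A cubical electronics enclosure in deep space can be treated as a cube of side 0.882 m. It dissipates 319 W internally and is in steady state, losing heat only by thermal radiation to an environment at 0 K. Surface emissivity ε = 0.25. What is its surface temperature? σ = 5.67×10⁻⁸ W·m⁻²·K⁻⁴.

Steady state: internal power = radiated power, P = εσA T⁴.
Radiating area A = 6L² = 4.668 m².
T⁴ = P/(εσA) = 319/(0.25·5.67×10⁻⁸·4.668) = 4.821×10⁹ K⁴.
T = (4.821×10⁹)^(1/4).

T ≈ 264 K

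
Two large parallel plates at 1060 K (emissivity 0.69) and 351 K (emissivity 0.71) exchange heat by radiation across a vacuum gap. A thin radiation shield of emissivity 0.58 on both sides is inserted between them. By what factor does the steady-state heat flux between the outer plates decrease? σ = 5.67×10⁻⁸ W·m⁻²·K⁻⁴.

factor ≈ 2.32

Without shield: q₀ = σΔ(T⁴)/(1/ε₁+1/ε₂−1) with denominator 1.858.
With shield the two gaps are in series; the resistances add: (1/ε₁+1/ε_s−1)+(1/ε_s+1/ε₂−1) = 2.173+2.133 = 4.306.
Heat-flux ratio q₀/q = 4.306/1.858.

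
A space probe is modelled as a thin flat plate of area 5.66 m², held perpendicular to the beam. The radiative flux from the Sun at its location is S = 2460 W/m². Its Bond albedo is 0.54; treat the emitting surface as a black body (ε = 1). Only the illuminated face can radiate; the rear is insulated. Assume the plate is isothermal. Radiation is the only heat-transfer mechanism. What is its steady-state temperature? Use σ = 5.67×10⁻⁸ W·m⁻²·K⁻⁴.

At equilibrium, absorbed power = emitted power.
Absorbing cross-section = A = 5.660 m²; emitting surface = A = 5.660 m² (ratio 1).
(1−a)S·A_cross = εσ·A_surf·T⁴  ⇒  T⁴ = (1−a)S/(1σ).
T⁴ = 0.460·2460/(1·5.67×10⁻⁸) = 1.996×10¹⁰ K⁴.
T = (1.996×10¹⁰)^(1/4).

T ≈ 376 K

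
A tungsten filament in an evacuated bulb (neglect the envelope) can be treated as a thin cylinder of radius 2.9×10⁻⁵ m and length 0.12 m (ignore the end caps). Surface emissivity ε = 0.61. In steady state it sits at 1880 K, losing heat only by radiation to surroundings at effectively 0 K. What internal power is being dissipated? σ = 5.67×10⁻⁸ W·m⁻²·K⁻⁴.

P ≈ 9.45 W

Steady state: P = εσA T⁴.
A = 2πrL = 2.187×10⁻⁵ m²; T⁴ = (1880)⁴ = 1.249×10¹³ K⁴.
P = 0.61 × 5.67×10⁻⁸ × 2.187×10⁻⁵ × 1.249×10¹³.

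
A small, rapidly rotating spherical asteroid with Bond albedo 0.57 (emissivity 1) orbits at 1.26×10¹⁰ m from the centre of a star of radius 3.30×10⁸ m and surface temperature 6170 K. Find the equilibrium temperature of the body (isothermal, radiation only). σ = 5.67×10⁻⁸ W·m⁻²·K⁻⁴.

T ≈ 572 K

The star's surface emits σT_*⁴; at distance d the flux is S = σT_*⁴(R_*/d)².
S = 5.67×10⁻⁸·(6170)⁴·(3.30×10⁸/1.26×10¹⁰)² = 56370 W/m².
For an isothermal sphere T⁴ = (1−a)S/(4σ) = 1.069×10¹¹ K⁴.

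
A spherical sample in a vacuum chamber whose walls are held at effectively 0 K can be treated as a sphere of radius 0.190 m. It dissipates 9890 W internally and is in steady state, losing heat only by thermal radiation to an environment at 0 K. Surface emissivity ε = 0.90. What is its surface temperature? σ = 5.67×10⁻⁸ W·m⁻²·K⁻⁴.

T ≈ 808 K

Steady state: internal power = radiated power, P = εσA T⁴.
Radiating area A = 4πr² = 0.4536 m².
T⁴ = P/(εσA) = 9890/(0.90·5.67×10⁻⁸·0.4536) = 4.272×10¹¹ K⁴.
T = (4.272×10¹¹)^(1/4).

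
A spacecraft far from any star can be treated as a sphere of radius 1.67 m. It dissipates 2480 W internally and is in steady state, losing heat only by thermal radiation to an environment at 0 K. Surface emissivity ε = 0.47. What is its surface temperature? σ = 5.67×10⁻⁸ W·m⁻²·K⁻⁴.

T ≈ 227 K

Steady state: internal power = radiated power, P = εσA T⁴.
Radiating area A = 4πr² = 35.05 m².
T⁴ = P/(εσA) = 2480/(0.47·5.67×10⁻⁸·35.05) = 2.655×10⁹ K⁴.
T = (2.655×10⁹)^(1/4).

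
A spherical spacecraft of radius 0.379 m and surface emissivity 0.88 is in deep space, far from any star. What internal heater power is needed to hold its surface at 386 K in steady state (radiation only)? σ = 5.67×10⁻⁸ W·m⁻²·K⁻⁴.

P ≈ 2000 W

P = εσ·4πr²·T⁴.
4πr² = 1.805 m²; T⁴ = 2.220×10¹⁰ K⁴.
P = 0.88·5.67×10⁻⁸·1.805·2.220×10¹⁰.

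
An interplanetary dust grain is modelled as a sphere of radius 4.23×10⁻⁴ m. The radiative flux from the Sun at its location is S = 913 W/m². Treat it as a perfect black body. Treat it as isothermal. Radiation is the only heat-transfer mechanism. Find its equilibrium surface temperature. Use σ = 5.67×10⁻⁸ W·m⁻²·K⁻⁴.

T ≈ 252 K

At equilibrium, absorbed power = emitted power.
Absorbing cross-section = πr² = 5.621×10⁻⁷ m²; emitting surface = 4πr² = 2.248×10⁻⁶ m² (ratio 4).
S·A_cross = εσ·A_surf·T⁴  ⇒  T⁴ = S/(4σ).
T⁴ = 1.00·913/(4·5.67×10⁻⁸) = 4.026×10⁹ K⁴.
T = (4.026×10⁹)^(1/4).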